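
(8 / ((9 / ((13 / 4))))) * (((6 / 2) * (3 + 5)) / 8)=26 / 3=8.67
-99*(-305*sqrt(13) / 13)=30195*sqrt(13) / 13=8374.59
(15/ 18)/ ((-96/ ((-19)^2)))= -1805/ 576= -3.13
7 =7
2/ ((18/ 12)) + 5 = 19/ 3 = 6.33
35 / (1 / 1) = 35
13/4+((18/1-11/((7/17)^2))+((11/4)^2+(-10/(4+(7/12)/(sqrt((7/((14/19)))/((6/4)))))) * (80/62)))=-13891315875/353453072+11200 * sqrt(57)/450833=-39.11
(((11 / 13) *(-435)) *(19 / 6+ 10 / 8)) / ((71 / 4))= -84535 / 923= -91.59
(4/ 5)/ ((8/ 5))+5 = 11/ 2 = 5.50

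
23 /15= 1.53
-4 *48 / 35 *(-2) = 384 / 35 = 10.97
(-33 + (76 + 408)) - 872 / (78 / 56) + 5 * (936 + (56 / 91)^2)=2284969 / 507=4506.84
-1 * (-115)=115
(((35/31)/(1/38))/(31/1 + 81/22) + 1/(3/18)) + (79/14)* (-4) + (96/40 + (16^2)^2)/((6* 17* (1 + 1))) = 108543247/354795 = 305.93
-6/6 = -1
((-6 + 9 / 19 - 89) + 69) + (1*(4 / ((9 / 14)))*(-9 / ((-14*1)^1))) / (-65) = -31601 / 1235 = -25.59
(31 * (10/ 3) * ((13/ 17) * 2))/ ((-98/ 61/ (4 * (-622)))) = 611625040/ 2499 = 244747.92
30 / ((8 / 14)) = 105 / 2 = 52.50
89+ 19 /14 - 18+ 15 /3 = 1083 /14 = 77.36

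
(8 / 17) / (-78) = -4 / 663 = -0.01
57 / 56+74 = 4201 / 56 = 75.02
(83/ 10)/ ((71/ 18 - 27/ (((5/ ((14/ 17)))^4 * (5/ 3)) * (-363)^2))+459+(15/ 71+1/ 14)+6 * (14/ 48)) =567483749687373750/ 31791201352706232727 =0.02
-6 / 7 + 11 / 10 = 17 / 70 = 0.24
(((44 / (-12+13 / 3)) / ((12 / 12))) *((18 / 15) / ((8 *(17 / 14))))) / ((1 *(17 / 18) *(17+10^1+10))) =-0.02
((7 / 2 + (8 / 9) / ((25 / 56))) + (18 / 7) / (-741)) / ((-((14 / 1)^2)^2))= -4269659 / 29889568800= -0.00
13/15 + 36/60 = 22/15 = 1.47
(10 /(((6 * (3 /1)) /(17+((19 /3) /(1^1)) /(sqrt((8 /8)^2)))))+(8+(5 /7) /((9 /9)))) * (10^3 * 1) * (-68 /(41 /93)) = -8636476000 /2583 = -3343583.43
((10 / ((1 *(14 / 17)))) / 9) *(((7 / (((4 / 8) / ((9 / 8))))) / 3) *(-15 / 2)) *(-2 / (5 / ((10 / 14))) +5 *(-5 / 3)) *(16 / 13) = 153850 / 273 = 563.55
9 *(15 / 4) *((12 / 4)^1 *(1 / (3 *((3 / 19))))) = 855 / 4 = 213.75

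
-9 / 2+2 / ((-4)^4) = -575 / 128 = -4.49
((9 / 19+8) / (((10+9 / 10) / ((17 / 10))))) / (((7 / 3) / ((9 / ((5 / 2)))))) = 21114 / 10355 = 2.04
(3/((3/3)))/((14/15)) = 45/14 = 3.21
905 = 905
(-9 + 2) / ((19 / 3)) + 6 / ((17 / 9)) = 669 / 323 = 2.07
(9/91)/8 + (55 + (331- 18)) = 267913/728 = 368.01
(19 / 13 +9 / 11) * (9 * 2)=5868 / 143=41.03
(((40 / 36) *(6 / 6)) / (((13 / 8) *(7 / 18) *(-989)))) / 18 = -80 / 809991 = -0.00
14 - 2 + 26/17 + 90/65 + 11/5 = 18911/1105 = 17.11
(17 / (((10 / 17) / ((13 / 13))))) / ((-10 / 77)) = -22253 / 100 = -222.53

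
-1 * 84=-84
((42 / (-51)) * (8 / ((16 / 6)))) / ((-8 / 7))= 147 / 68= 2.16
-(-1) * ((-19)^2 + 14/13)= 4707/13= 362.08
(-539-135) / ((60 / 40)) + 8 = -1324 / 3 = -441.33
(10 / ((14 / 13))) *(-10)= -650 / 7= -92.86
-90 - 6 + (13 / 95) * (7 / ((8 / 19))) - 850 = -37749 / 40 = -943.72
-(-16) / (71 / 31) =496 / 71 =6.99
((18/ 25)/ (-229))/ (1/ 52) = -936/ 5725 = -0.16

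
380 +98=478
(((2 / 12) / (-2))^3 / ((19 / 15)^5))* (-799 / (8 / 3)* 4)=67415625 / 316940672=0.21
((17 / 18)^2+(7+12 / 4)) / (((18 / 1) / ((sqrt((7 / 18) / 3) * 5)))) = 17645 * sqrt(42) / 104976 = 1.09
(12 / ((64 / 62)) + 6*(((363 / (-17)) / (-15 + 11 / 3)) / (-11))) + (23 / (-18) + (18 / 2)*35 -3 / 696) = 48925547 / 150858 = 324.32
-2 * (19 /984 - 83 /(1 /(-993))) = -81100315 /492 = -164838.04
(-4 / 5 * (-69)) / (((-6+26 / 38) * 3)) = -1748 / 505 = -3.46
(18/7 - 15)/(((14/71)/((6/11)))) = -18531/539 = -34.38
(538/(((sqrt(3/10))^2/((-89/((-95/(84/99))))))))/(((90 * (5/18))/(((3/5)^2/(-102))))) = -1340696/6661875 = -0.20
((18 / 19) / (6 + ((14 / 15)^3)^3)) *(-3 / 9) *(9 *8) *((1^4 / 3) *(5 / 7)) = -13839609375000 / 16712860001761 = -0.83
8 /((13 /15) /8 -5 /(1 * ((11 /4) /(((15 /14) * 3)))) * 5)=-73920 /268999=-0.27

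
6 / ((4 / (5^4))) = 1875 / 2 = 937.50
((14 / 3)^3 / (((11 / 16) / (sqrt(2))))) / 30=21952 * sqrt(2) / 4455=6.97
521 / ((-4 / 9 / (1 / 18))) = -521 / 8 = -65.12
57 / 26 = 2.19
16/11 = 1.45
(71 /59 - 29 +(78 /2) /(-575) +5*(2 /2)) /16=-193919 /135700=-1.43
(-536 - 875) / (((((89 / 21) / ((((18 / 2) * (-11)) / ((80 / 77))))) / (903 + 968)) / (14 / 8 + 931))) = 1576780588596213 / 28480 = 55364486959.14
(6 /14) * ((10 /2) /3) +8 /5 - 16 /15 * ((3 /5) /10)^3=1265499 /546875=2.31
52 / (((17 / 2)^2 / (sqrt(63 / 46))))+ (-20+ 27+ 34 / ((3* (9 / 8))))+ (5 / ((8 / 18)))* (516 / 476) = 312* sqrt(322) / 6647+ 376171 / 12852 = 30.11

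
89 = 89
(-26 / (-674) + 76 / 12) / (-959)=-6442 / 969549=-0.01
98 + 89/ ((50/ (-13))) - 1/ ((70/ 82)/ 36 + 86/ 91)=480327103/ 6506050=73.83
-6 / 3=-2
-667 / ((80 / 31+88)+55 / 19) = -392863 / 55057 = -7.14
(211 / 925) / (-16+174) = 0.00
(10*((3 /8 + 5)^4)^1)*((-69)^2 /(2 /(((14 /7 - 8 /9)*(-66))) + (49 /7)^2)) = 4476150679275 /5516288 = 811442.53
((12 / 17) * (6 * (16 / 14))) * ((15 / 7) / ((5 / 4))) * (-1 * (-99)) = 684288 / 833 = 821.47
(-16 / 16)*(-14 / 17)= 14 / 17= 0.82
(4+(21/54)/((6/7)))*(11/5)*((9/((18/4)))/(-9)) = -5291/2430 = -2.18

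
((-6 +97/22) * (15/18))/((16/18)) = -525/352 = -1.49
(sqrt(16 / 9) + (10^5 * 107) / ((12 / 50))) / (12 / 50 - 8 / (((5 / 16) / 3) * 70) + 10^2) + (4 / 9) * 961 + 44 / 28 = 9839996723 / 21861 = 450116.50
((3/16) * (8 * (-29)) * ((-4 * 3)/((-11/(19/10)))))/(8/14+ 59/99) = -312417/4045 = -77.24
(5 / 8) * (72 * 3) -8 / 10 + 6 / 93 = 20811 / 155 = 134.26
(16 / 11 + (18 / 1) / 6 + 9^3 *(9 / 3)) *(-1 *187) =-409802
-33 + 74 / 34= -30.82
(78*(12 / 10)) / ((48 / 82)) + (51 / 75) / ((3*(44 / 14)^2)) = 5805203 / 36300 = 159.92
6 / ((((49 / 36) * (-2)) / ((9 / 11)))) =-972 / 539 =-1.80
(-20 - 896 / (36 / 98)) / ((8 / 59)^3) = -1136362007 / 1152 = -986425.35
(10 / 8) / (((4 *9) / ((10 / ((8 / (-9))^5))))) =-164025 / 262144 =-0.63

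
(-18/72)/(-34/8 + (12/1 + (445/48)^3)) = -0.00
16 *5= 80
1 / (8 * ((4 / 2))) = 1 / 16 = 0.06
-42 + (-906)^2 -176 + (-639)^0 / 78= 64008205 / 78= 820618.01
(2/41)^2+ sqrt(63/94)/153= 4/1681+ sqrt(658)/4794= 0.01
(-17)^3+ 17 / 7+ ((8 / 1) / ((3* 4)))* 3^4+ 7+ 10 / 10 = -33940 / 7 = -4848.57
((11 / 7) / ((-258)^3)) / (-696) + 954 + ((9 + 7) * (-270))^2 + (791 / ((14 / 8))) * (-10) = 1561172521195598987 / 83669350464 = 18658834.00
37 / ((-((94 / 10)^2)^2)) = -23125 / 4879681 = -0.00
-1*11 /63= -11 /63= -0.17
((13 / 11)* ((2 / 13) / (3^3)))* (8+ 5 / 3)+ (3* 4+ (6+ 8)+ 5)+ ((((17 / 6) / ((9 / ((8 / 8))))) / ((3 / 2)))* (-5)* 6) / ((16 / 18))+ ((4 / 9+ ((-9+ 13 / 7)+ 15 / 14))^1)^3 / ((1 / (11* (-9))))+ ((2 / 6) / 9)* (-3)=4798095751 / 271656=17662.40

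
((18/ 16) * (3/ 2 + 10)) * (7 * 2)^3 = 71001/ 2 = 35500.50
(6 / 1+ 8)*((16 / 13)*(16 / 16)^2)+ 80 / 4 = 484 / 13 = 37.23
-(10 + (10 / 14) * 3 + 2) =-99 / 7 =-14.14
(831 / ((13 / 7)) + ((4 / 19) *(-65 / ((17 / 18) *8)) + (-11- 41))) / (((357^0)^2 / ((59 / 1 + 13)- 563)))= -811592558 / 4199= -193282.34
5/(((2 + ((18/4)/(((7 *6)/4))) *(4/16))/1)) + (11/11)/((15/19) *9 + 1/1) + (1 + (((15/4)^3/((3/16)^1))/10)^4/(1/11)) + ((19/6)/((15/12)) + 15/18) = 1921131913639579/279121920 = 6882769.77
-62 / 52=-1.19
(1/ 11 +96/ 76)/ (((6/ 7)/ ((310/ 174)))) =307055/ 109098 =2.81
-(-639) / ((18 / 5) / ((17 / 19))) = 6035 / 38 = 158.82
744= 744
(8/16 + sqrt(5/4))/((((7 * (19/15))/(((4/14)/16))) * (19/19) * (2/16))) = 15/1862 + 15 * sqrt(5)/1862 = 0.03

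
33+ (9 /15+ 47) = 403 /5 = 80.60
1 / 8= 0.12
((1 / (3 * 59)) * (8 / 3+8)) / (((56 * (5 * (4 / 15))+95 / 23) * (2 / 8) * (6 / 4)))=5888 / 2887047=0.00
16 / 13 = 1.23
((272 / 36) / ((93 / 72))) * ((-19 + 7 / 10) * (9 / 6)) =-24888 / 155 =-160.57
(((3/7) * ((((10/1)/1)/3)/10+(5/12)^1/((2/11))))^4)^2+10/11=641286091/184549376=3.47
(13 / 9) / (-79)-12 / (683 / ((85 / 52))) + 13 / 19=0.64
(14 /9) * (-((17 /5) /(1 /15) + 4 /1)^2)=-42350 /9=-4705.56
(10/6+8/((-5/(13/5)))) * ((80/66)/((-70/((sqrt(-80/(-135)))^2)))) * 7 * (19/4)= 5168/6075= 0.85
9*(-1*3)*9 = -243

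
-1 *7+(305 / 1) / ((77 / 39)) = 11356 / 77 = 147.48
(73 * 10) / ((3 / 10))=7300 / 3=2433.33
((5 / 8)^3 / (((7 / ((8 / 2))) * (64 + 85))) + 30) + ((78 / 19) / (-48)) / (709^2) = 38253850458111 / 1275088560256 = 30.00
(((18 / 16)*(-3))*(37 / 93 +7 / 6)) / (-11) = 2619 / 5456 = 0.48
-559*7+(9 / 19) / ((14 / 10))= -520384 / 133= -3912.66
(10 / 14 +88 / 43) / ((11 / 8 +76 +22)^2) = 17728 / 63413175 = 0.00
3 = 3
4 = 4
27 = 27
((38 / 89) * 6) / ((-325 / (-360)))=16416 / 5785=2.84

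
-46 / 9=-5.11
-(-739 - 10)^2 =-561001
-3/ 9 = -1/ 3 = -0.33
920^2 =846400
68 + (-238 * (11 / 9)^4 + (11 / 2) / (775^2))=-3649889940329 / 7881401250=-463.10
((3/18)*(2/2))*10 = 5/3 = 1.67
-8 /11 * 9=-72 /11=-6.55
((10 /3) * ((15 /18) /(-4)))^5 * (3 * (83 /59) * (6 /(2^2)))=-810546875 /792778752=-1.02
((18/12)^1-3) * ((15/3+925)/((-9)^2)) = -155/9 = -17.22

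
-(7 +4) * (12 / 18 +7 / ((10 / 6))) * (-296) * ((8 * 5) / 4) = 475376 / 3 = 158458.67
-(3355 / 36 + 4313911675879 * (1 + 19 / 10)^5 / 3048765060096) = -116896081758521874971 / 304876506009600000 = -383.42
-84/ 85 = -0.99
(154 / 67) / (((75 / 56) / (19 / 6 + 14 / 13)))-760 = -147513728 / 195975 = -752.72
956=956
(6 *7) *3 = 126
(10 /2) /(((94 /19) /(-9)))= -9.10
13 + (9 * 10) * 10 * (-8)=-7187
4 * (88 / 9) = 352 / 9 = 39.11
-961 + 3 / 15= -4804 / 5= -960.80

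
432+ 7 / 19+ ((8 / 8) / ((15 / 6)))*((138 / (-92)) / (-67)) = 2752082 / 6365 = 432.38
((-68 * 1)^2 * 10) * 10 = 462400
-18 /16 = -9 /8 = -1.12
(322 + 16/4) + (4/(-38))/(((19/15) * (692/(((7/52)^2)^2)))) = 297724294803281/913264708096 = 326.00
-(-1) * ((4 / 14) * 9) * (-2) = -36 / 7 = -5.14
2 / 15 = 0.13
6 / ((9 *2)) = 1 / 3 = 0.33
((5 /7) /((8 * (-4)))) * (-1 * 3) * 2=15 /112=0.13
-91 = -91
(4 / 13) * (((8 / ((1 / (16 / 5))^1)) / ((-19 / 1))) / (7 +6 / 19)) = -512 / 9035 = -0.06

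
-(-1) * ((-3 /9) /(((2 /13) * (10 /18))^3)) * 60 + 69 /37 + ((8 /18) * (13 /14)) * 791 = -527870779 /16650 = -31703.95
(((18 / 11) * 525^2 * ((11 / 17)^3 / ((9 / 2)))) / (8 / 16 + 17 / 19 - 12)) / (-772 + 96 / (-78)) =181046250 / 54676777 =3.31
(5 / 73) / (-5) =-1 / 73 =-0.01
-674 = -674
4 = 4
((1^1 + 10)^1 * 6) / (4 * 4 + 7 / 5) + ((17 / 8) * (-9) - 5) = -4717 / 232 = -20.33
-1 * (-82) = 82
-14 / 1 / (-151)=14 / 151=0.09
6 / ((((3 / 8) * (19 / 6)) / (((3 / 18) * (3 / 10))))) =24 / 95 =0.25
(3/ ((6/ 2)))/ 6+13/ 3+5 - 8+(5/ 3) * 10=109/ 6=18.17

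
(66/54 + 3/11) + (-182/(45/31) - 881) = -497417/495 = -1004.88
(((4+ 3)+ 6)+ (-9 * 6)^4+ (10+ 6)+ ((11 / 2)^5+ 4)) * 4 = 34032487.38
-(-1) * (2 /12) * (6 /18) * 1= 1 /18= 0.06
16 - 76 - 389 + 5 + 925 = 481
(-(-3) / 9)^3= 1 / 27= 0.04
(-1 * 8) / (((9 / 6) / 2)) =-32 / 3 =-10.67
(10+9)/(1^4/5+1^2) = 95/6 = 15.83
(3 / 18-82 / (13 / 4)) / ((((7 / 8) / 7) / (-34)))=265880 / 39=6817.44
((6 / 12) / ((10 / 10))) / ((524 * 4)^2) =1 / 8786432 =0.00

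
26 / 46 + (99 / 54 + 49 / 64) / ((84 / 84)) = 13973 / 4416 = 3.16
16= 16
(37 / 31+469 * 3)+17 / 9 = 393413 / 279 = 1410.08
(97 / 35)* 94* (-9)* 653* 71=-3804640506 / 35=-108704014.46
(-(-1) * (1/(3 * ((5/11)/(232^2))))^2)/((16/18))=43817472512/25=1752698900.48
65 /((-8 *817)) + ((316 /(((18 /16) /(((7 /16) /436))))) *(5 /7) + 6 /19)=3251879 /6411816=0.51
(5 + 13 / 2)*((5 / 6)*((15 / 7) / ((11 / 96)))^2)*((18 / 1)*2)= 120659.81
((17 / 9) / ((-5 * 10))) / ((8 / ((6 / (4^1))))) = -17 / 2400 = -0.01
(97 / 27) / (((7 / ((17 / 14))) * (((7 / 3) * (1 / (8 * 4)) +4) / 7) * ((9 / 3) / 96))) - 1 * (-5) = 56909 / 1449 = 39.27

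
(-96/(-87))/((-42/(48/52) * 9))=-64/23751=-0.00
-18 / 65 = -0.28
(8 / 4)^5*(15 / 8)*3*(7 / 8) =315 / 2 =157.50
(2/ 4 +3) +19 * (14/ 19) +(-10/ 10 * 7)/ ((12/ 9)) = 49/ 4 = 12.25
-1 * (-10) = 10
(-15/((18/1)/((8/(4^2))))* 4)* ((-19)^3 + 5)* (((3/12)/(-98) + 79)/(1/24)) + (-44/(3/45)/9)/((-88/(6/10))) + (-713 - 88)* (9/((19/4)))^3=14554415770023/672182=21652492.58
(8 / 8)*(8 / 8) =1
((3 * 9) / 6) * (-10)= -45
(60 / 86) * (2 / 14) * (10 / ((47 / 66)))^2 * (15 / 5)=39204000 / 664909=58.96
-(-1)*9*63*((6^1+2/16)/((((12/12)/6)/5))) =416745/4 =104186.25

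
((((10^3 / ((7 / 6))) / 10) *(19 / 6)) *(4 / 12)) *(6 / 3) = 3800 / 21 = 180.95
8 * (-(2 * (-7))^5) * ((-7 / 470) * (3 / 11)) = -45177216 / 2585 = -17476.68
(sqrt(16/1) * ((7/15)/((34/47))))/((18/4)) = 1316/2295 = 0.57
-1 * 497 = -497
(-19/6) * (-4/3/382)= 19/1719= 0.01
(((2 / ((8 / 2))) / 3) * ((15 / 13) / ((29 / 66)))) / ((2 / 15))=2475 / 754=3.28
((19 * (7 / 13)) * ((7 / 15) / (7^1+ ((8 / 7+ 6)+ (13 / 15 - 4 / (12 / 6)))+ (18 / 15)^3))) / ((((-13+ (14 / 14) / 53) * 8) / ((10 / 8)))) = -43175125 / 11072242688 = -0.00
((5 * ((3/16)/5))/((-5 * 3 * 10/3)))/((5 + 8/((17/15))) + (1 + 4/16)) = -51/181000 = -0.00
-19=-19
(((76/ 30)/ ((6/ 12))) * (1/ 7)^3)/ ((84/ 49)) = 19/ 2205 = 0.01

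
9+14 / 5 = 59 / 5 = 11.80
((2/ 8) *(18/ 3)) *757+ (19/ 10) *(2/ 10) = 28397/ 25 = 1135.88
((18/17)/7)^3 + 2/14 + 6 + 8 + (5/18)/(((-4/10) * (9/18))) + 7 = 599299369/30332862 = 19.76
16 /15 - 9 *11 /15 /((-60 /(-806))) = -13139 /150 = -87.59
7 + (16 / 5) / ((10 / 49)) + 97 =2992 / 25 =119.68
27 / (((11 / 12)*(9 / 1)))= 36 / 11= 3.27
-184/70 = -92/35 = -2.63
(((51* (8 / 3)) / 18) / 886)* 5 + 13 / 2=52171 / 7974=6.54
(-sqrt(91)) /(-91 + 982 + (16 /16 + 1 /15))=-15* sqrt(91) /13381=-0.01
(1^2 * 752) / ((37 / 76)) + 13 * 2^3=61000 / 37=1648.65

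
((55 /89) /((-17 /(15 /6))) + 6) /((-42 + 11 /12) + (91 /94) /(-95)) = -479031990 /3331309783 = -0.14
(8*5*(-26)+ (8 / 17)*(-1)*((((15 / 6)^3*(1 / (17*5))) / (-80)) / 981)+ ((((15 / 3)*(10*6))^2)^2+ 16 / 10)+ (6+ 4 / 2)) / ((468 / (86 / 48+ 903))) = 797869070879161192991 / 50949969408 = 15659853777.14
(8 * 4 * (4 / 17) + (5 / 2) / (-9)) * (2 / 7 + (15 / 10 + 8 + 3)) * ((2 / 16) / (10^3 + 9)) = 56743 / 4940064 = 0.01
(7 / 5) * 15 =21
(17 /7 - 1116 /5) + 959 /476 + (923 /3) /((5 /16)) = 1093529 /1428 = 765.78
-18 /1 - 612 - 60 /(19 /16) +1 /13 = -168071 /247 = -680.45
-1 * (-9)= 9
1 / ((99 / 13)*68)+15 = 100993 / 6732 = 15.00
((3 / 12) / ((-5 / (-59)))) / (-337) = -59 / 6740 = -0.01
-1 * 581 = -581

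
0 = 0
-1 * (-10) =10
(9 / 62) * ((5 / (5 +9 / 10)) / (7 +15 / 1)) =225 / 40238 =0.01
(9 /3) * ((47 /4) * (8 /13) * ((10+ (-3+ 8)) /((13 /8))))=33840 /169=200.24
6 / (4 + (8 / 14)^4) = 7203 / 4930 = 1.46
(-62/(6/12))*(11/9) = -1364/9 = -151.56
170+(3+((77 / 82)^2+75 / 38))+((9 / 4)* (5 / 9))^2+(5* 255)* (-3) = -1864001969 / 511024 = -3647.58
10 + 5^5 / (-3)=-3095 / 3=-1031.67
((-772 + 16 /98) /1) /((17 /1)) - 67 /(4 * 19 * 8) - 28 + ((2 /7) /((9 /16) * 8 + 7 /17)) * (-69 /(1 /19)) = -12667673717 /84579488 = -149.77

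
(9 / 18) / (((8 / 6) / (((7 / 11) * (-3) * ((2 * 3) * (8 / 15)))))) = -126 / 55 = -2.29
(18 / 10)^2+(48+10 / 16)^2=3788209 / 1600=2367.63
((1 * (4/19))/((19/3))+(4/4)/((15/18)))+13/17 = 61307/30685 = 2.00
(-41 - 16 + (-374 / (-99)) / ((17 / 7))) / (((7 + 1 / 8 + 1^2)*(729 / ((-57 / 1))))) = 75848 / 142155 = 0.53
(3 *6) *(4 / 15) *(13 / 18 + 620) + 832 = 57172 / 15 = 3811.47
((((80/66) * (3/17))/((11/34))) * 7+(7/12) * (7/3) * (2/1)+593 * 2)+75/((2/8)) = 3252517/2178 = 1493.35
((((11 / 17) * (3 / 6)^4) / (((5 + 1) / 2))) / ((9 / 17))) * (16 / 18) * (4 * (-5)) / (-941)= 110 / 228663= 0.00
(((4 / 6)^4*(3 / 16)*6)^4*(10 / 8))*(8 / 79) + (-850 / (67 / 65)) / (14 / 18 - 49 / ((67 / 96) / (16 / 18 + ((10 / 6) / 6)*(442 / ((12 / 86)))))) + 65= 418851641192945 / 6442519093479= 65.01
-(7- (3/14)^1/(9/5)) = -289/42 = -6.88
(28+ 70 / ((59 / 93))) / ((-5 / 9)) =-73458 / 295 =-249.01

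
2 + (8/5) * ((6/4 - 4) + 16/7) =58/35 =1.66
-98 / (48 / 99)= -1617 / 8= -202.12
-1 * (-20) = 20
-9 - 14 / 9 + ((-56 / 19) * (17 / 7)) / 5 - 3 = -12814 / 855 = -14.99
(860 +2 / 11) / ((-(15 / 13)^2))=-533026 / 825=-646.09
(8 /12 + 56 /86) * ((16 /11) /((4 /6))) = 1360 /473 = 2.88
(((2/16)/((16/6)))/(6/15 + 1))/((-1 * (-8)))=15/3584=0.00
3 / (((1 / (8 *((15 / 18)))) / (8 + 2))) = 200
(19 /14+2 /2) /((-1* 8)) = -33 /112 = -0.29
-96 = -96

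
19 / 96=0.20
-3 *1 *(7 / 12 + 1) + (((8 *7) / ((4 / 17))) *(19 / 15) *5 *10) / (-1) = -180937 / 12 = -15078.08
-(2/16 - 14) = 111/8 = 13.88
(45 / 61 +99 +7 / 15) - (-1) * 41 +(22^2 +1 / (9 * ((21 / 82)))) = 36064916 / 57645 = 625.64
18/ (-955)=-18/ 955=-0.02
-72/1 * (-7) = 504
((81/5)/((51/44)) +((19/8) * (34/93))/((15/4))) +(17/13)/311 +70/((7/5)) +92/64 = 100711649399/1534075920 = 65.65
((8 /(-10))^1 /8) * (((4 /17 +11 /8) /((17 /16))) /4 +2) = -275 /1156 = -0.24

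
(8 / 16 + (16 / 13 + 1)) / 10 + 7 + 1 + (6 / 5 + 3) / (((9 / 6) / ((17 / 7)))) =15.07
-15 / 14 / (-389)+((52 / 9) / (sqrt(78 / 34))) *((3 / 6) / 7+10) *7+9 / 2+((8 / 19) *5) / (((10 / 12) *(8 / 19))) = 28599 / 2723+94 *sqrt(663) / 9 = 279.43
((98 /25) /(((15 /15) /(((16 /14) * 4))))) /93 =448 /2325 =0.19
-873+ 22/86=-37528/43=-872.74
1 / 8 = 0.12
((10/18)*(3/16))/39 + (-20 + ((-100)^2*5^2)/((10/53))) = 2480362565/1872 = 1324980.00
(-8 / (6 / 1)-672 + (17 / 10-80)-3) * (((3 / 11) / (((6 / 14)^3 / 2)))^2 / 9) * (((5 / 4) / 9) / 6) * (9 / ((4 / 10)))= -13317278555 / 6351048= -2096.86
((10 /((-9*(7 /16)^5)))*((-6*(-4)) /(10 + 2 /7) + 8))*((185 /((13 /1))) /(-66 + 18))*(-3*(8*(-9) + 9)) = 3758489600 /93639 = 40138.08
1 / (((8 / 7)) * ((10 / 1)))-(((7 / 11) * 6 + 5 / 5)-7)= 2.27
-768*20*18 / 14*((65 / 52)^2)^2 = -337500 / 7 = -48214.29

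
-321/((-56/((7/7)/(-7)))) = -321/392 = -0.82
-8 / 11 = -0.73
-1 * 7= -7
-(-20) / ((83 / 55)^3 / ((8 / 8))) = 3327500 / 571787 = 5.82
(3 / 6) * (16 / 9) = 8 / 9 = 0.89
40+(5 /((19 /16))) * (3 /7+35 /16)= 6785 /133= 51.02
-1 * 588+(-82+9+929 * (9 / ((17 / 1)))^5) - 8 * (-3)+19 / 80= -67940413757 / 113588560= -598.13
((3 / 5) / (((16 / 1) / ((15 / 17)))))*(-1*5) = -45 / 272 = -0.17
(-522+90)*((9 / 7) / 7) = -3888 / 49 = -79.35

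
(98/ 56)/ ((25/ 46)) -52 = -2439/ 50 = -48.78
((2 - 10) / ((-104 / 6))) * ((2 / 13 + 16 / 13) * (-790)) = -85320 / 169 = -504.85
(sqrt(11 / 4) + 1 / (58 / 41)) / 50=41 / 2900 + sqrt(11) / 100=0.05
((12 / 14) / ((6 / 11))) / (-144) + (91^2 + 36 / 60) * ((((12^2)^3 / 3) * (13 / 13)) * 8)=332354065268681 / 5040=65943266918.39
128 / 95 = 1.35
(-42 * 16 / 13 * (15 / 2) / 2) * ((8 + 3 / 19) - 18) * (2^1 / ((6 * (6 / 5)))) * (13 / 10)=13090 / 19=688.95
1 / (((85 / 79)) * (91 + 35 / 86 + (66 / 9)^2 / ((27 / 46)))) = 1650942 / 325118795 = 0.01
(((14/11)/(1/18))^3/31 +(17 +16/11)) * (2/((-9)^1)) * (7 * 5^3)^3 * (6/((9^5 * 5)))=-8984703317187500/7309262367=-1229221.62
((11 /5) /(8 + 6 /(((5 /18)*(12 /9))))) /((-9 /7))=-7 /99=-0.07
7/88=0.08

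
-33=-33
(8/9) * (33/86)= 44/129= 0.34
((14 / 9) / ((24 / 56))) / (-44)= -49 / 594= -0.08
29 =29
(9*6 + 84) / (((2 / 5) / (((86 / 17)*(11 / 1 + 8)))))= 563730 / 17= 33160.59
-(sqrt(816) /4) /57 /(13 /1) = -sqrt(51) /741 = -0.01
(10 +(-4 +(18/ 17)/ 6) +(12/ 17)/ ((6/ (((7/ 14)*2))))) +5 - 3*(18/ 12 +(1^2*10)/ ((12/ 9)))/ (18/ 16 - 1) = -204.71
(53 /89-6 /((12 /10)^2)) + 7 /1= 1831 /534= 3.43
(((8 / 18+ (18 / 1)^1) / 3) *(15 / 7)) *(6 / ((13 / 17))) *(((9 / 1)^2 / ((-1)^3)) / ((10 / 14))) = -152388 / 13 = -11722.15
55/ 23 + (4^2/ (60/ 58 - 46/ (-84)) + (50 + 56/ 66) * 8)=613254001/ 1462593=419.29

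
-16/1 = -16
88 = 88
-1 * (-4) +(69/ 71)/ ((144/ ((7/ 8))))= 109217/ 27264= 4.01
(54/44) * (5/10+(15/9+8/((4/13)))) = 1521/44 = 34.57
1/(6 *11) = 1/66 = 0.02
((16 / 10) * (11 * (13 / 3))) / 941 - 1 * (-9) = 128179 / 14115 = 9.08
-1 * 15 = -15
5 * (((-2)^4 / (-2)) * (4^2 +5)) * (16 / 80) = -168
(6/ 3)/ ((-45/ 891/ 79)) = -15642/ 5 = -3128.40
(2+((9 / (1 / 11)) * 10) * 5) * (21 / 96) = 1083.25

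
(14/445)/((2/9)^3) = 5103/1780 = 2.87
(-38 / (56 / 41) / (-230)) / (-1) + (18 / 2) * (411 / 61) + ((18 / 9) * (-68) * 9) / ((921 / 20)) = 4093056187 / 120601880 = 33.94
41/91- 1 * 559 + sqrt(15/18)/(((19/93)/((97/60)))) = -50828/91 + 3007 * sqrt(30)/2280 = -551.33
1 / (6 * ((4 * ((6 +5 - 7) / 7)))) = 7 / 96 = 0.07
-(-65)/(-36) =-1.81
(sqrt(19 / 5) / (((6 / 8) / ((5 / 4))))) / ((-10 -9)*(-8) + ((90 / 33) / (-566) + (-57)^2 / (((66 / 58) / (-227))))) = -3113*sqrt(95) / 6051431778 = -0.00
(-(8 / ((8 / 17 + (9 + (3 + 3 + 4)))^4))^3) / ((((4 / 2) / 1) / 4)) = -596605170923275264 / 1729561165382261200512043881361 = -0.00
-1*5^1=-5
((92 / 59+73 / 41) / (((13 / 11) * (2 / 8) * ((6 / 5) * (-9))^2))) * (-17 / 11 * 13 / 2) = -1144525 / 1175634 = -0.97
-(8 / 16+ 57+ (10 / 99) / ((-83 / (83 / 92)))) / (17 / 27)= -392775 / 4301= -91.32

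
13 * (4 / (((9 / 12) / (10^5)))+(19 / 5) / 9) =312000247 / 45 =6933338.82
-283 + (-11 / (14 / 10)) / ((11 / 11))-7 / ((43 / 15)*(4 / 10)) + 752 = 273933 / 602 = 455.04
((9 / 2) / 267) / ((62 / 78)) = 117 / 5518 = 0.02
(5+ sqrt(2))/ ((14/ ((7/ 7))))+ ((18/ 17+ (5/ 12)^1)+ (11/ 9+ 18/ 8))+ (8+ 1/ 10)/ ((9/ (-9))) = -14968/ 5355+ sqrt(2)/ 14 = -2.69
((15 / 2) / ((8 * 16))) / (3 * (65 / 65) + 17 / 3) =45 / 6656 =0.01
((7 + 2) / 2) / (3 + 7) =9 / 20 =0.45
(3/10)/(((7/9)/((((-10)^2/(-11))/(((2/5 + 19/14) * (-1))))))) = 900/451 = 2.00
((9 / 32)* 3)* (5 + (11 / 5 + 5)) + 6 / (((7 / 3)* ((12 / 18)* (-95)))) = 10.25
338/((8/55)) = 9295/4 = 2323.75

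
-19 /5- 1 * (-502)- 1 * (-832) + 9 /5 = 1332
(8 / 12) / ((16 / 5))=5 / 24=0.21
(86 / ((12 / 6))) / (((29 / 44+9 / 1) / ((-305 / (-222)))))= 57706 / 9435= 6.12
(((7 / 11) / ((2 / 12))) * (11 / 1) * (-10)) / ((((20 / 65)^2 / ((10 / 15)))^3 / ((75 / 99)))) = -111096.85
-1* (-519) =519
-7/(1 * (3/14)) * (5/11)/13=-490/429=-1.14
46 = 46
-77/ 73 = -1.05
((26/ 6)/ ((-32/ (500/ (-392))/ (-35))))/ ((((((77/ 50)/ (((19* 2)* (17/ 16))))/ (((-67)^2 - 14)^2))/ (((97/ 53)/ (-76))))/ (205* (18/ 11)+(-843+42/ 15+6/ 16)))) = -297716170174591796875/ 7722688512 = -38550845306.27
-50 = -50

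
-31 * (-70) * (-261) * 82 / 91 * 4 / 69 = -8846160 / 299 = -29585.82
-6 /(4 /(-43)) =129 /2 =64.50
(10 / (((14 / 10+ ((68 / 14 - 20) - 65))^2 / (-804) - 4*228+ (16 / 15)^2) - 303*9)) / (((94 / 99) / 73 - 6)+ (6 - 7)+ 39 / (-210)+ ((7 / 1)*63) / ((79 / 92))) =-295213753642500 / 54499633200741072929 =-0.00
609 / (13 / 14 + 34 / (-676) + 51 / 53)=38183691 / 115400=330.88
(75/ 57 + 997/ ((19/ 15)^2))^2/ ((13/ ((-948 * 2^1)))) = -95814435840000/ 1694173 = -56555284.40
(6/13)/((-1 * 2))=-3/13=-0.23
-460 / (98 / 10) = -2300 / 49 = -46.94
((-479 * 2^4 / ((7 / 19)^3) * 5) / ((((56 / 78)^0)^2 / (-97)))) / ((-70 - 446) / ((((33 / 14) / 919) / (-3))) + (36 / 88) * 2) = 56089390192 / 455426139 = 123.16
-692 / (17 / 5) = -3460 / 17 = -203.53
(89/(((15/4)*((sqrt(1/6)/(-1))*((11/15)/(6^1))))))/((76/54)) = -28836*sqrt(6)/209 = -337.96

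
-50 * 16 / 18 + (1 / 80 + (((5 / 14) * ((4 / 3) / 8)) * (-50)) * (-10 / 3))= -57979 / 1680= -34.51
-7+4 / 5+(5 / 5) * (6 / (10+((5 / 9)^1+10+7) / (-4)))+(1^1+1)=-1581 / 505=-3.13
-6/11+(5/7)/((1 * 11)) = -37/77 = -0.48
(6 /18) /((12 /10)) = 5 /18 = 0.28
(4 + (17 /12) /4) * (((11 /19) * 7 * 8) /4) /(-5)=-847 /120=-7.06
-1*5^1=-5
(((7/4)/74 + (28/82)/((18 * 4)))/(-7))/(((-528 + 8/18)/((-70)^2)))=542675/14405432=0.04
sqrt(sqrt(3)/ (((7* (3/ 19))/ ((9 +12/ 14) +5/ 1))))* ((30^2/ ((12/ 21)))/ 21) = 50* 3^(3/ 4)* sqrt(494)/ 7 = 361.89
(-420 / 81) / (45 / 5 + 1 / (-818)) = -114520 / 198747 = -0.58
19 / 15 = 1.27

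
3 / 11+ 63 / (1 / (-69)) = -47814 / 11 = -4346.73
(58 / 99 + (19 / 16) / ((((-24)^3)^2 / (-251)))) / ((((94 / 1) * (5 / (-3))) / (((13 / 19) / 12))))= -256162240529 / 1201410901278720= -0.00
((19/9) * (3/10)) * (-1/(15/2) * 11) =-209/225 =-0.93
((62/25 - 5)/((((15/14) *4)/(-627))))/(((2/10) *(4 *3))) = 30723/200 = 153.62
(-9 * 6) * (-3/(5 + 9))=81/7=11.57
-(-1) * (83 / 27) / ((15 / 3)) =83 / 135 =0.61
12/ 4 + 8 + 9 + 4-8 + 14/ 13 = 222/ 13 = 17.08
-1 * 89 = -89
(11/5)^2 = 121/25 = 4.84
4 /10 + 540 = 2702 /5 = 540.40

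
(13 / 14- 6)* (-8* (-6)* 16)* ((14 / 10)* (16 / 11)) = -436224 / 55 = -7931.35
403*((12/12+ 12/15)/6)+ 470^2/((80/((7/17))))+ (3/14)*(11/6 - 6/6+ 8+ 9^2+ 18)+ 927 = 2627511/1190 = 2207.99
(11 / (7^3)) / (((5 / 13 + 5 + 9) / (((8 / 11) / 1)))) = 104 / 64141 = 0.00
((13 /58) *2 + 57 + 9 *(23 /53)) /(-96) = -94301 /147552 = -0.64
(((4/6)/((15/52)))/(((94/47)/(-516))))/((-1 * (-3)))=-8944/45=-198.76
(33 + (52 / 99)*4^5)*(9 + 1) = 565150 / 99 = 5708.59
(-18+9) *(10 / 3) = -30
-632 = -632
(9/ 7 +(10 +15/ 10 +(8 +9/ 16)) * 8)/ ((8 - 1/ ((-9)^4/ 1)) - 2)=2972133/ 110222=26.96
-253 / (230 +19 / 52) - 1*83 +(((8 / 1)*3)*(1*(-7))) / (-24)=-83960 / 1089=-77.10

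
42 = 42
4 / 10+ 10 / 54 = 0.59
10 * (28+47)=750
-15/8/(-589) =0.00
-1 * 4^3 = -64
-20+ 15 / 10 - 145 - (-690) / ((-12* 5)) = -175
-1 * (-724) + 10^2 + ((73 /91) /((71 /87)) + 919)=11267874 /6461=1743.98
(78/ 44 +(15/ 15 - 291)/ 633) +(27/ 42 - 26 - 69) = -93.04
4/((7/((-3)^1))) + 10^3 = 6988/7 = 998.29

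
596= 596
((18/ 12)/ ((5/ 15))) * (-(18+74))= -414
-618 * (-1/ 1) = 618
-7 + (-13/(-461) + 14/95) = -298876/43795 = -6.82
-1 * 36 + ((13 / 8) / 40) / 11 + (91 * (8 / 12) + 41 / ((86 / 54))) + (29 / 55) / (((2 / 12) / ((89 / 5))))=106.73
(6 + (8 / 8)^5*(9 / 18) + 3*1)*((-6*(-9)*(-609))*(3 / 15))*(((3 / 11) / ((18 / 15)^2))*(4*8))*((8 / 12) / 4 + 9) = -3471300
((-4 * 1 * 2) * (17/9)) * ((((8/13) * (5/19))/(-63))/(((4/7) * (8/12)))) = 680/6669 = 0.10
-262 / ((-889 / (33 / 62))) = 0.16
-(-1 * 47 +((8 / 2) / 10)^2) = 1171 / 25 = 46.84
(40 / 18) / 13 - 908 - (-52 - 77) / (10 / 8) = -470708 / 585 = -804.63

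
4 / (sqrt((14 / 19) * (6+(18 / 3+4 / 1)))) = sqrt(266) / 14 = 1.16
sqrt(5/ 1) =sqrt(5) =2.24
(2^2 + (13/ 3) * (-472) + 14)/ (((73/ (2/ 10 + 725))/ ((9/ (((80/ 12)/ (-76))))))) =3771119772/ 1825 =2066367.00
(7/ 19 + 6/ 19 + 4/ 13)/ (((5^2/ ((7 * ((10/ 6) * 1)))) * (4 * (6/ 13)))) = 343/ 1368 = 0.25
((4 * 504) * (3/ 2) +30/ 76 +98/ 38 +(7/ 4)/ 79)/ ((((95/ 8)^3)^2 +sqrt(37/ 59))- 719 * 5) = 51590406118409591302717440/ 47731128055125739626089733743- 312228368479158272 * sqrt(2183)/ 47731128055125739626089733743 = 0.00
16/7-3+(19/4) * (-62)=-4133/14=-295.21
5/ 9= 0.56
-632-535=-1167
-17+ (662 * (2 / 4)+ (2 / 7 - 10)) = 2130 / 7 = 304.29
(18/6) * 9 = 27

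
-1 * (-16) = 16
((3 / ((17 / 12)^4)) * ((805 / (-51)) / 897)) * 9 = -0.12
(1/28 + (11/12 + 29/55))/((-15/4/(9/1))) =-6836/1925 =-3.55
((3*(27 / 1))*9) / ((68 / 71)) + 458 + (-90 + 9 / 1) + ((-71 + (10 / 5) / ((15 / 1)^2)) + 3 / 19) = 310272409 / 290700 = 1067.33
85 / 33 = 2.58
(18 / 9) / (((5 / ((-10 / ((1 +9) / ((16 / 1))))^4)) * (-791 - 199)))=-65536 / 2475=-26.48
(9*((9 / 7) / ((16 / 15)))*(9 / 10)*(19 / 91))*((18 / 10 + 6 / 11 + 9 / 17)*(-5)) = -498636 / 17017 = -29.30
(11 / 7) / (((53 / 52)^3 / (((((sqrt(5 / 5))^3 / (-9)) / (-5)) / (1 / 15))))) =1546688 / 3126417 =0.49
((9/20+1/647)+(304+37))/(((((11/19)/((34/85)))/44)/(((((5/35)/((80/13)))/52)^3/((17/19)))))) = 1595036263/1545280307200000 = 0.00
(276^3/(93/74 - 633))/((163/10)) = -5186062080/2540029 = -2041.73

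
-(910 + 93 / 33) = -912.82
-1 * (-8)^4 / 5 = -4096 / 5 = -819.20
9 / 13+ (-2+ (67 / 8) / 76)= -9465 / 7904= -1.20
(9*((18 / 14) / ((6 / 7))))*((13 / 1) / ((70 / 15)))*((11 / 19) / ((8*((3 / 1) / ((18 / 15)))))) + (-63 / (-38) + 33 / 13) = 731019 / 138320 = 5.28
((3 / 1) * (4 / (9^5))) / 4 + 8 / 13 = 157477 / 255879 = 0.62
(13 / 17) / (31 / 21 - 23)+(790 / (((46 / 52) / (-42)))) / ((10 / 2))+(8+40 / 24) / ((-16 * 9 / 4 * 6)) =-214776491593 / 28630584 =-7501.65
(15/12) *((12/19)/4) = 15/76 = 0.20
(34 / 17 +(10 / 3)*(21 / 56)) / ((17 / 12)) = 39 / 17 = 2.29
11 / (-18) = -11 / 18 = -0.61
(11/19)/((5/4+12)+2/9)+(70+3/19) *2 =140.36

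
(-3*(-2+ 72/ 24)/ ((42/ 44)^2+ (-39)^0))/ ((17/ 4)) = -5808/ 15725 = -0.37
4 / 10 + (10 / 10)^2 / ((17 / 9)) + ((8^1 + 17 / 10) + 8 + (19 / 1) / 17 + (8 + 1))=4887 / 170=28.75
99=99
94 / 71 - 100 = -7006 / 71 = -98.68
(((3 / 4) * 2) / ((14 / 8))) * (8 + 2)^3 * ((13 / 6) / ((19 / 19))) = 13000 / 7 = 1857.14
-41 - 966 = -1007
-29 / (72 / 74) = -1073 / 36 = -29.81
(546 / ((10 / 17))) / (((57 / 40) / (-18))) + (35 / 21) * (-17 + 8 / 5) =-669767 / 57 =-11750.30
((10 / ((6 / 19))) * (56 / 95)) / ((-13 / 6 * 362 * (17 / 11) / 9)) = -5544 / 40001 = -0.14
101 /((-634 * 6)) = -101 /3804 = -0.03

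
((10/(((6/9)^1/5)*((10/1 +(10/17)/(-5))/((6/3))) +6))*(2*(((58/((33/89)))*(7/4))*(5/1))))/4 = 38392375/37356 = 1027.74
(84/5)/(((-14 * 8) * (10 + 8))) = -1/120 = -0.01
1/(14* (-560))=-1/7840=-0.00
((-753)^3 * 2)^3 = -622651118812536963648451464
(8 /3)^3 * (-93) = -15872 /9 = -1763.56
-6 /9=-2 /3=-0.67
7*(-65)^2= 29575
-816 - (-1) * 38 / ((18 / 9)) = -797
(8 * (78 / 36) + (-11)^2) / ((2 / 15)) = 2075 / 2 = 1037.50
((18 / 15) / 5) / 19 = 6 / 475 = 0.01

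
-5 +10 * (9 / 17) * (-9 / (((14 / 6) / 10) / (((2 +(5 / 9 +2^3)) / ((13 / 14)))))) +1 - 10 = -516094 / 221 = -2335.27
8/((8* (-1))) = -1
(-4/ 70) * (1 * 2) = -4/ 35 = -0.11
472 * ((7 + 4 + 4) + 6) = 9912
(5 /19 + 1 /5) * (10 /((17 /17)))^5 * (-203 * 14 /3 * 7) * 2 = -35013440000 /57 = -614270877.19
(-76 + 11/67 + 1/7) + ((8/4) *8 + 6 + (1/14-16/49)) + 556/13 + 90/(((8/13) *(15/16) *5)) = 8544833/426790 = 20.02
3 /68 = 0.04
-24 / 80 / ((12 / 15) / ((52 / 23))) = -39 / 46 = -0.85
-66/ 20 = -33/ 10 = -3.30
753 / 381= 251 / 127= 1.98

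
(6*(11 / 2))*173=5709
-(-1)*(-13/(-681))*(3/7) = 13/1589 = 0.01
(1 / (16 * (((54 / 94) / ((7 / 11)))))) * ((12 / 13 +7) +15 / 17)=320117 / 525096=0.61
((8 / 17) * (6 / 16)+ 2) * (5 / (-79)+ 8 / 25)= 18759 / 33575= 0.56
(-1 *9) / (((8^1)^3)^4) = -9 / 68719476736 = -0.00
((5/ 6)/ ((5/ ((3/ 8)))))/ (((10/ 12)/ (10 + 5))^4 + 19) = 6561/ 1994545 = 0.00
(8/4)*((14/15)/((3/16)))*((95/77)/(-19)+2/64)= -166/495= -0.34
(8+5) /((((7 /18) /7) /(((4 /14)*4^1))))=1872 /7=267.43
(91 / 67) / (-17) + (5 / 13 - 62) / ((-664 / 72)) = 8112862 / 1228981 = 6.60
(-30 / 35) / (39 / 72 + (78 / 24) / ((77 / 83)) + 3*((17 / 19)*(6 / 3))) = -0.09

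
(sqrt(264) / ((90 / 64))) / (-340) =-16 * sqrt(66) / 3825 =-0.03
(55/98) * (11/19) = 605/1862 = 0.32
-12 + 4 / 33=-392 / 33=-11.88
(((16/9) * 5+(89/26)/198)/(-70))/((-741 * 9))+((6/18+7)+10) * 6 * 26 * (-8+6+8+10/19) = 17647.16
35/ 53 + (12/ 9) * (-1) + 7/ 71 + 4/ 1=38672/ 11289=3.43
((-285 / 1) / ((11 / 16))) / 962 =-0.43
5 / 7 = 0.71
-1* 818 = -818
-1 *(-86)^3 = 636056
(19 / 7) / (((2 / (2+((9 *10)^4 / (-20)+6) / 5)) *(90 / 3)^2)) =-15582299 / 15750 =-989.35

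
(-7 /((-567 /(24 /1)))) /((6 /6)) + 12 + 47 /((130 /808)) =534256 /1755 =304.42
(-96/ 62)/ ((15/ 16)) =-256/ 155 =-1.65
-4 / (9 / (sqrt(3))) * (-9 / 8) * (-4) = -2 * sqrt(3) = -3.46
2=2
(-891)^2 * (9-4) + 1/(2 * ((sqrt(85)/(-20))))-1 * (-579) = 3969984-2 * sqrt(85)/17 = 3969982.92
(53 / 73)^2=2809 / 5329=0.53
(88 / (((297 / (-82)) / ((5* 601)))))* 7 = -13798960 / 27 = -511072.59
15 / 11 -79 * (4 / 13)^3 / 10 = 136967 / 120835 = 1.13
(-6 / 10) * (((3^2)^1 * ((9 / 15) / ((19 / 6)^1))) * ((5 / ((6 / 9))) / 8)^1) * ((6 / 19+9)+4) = -184437 / 14440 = -12.77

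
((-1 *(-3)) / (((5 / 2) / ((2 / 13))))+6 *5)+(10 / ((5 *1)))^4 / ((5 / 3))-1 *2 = 2456 / 65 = 37.78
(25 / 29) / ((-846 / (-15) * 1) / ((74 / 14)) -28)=-4625 / 92974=-0.05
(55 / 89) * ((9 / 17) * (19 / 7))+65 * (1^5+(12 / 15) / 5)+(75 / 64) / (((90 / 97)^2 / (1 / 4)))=112191528731 / 1464099840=76.63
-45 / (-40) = 9 / 8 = 1.12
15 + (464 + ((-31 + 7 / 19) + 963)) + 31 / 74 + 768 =3064781 / 1406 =2179.79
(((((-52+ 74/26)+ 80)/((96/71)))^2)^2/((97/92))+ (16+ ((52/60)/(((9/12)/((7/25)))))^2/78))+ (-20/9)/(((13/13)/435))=255952.02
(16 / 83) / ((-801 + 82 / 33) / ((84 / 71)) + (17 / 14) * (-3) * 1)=-6336 / 22303511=-0.00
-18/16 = -9/8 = -1.12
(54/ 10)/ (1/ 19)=513/ 5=102.60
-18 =-18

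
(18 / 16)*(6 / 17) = 27 / 68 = 0.40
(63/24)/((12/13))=91/32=2.84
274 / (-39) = -274 / 39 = -7.03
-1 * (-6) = 6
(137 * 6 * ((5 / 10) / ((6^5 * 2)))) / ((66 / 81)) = 137 / 4224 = 0.03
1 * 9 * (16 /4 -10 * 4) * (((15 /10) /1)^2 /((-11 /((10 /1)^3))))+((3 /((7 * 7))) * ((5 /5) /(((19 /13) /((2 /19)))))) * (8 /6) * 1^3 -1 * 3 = 12894698407 /194579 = 66269.73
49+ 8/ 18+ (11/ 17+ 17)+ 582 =99311/ 153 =649.09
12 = 12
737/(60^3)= 737/216000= 0.00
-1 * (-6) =6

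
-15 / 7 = -2.14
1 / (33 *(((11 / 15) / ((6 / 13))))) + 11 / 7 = 17513 / 11011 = 1.59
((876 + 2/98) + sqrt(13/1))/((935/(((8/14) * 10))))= 8 * sqrt(13)/1309 + 20200/3773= 5.38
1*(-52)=-52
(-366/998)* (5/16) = -915/7984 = -0.11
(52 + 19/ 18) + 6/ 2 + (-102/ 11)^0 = 1027/ 18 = 57.06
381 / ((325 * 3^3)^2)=127 / 25666875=0.00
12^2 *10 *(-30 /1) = -43200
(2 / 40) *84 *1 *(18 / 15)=126 / 25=5.04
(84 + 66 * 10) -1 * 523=221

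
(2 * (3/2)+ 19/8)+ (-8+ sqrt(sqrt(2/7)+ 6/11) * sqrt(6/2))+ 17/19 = -263/152+ sqrt(2541 * sqrt(14)+ 9702)/77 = 0.07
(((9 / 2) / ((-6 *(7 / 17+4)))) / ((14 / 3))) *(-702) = 17901 / 700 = 25.57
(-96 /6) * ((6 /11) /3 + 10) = -1792 /11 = -162.91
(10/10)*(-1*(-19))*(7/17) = 133/17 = 7.82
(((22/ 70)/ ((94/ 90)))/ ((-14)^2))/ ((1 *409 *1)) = 99/ 26373956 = 0.00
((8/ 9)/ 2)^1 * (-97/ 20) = -2.16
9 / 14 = 0.64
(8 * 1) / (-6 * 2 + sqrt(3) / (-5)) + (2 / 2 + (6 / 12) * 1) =40 * sqrt(3) / 3597 + 1997 / 2398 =0.85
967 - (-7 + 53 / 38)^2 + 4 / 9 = 12164587 / 12996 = 936.03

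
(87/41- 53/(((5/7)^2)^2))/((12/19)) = -49048481/153750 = -319.01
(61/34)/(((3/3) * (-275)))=-0.01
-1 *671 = -671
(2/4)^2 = 1/4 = 0.25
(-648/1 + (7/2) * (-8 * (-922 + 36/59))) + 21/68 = 100906711/4012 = 25151.22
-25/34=-0.74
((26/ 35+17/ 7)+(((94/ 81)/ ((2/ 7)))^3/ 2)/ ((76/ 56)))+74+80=64270447684/ 353408265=181.86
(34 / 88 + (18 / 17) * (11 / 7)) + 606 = 3183751 / 5236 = 608.05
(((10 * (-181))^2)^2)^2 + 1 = 115193665782350064100000001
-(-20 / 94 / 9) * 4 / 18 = 20 / 3807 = 0.01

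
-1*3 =-3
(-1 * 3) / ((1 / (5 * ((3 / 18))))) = -5 / 2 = -2.50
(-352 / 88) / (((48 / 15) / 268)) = -335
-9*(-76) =684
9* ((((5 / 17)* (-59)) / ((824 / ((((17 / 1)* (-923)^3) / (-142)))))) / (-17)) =1049554.88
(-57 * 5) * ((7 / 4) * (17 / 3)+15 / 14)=-87685 / 28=-3131.61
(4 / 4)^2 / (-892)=-1 / 892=-0.00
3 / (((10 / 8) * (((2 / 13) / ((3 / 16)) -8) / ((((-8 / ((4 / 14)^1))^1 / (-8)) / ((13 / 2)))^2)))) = -63 / 650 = -0.10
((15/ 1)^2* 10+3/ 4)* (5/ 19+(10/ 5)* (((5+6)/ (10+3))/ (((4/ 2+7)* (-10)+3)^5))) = 972244767709037/ 1641466232172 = 592.30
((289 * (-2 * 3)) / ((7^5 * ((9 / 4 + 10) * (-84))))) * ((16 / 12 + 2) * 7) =0.00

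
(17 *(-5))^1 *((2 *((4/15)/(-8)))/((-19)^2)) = 17/1083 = 0.02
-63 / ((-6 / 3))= 63 / 2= 31.50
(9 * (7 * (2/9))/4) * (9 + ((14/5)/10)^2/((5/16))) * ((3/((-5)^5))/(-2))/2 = 607089/78125000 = 0.01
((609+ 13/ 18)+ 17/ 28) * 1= 153803/ 252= 610.33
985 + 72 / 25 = 24697 / 25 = 987.88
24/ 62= 0.39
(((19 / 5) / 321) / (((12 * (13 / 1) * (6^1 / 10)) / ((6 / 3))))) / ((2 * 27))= 19 / 4056156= 0.00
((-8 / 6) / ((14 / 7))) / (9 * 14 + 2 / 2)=-2 / 381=-0.01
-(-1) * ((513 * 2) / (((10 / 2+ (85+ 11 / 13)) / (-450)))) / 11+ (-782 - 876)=-27541178 / 12991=-2120.02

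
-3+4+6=7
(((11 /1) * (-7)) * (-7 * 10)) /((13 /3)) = 16170 /13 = 1243.85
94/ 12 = 47/ 6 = 7.83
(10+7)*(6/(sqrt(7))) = 102*sqrt(7)/7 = 38.55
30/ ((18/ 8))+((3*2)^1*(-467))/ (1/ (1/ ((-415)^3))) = 2858943406/ 214420125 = 13.33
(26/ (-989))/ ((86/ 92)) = -52/ 1849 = -0.03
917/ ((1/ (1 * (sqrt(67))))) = 917 * sqrt(67) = 7505.97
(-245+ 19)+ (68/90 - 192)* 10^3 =-1723234/9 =-191470.44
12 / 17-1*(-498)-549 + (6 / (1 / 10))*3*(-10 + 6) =-13095 / 17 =-770.29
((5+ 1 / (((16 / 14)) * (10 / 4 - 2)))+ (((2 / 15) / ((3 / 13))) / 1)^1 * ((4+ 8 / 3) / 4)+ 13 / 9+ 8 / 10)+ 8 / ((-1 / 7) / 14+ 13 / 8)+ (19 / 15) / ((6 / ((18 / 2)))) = 1915513 / 113940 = 16.81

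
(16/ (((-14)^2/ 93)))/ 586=186/ 14357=0.01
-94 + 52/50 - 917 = -25249/25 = -1009.96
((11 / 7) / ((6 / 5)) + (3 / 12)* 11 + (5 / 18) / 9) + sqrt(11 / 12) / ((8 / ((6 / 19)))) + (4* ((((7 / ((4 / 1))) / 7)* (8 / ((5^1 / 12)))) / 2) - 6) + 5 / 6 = sqrt(33) / 152 + 96659 / 11340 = 8.56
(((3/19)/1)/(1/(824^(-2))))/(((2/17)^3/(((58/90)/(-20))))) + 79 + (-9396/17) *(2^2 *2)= -2285718388342109/526342195200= -4342.65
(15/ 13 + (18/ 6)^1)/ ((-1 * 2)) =-27/ 13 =-2.08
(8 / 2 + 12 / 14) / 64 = 17 / 224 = 0.08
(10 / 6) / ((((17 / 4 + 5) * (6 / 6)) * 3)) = 20 / 333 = 0.06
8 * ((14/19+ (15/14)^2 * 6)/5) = 56788/4655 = 12.20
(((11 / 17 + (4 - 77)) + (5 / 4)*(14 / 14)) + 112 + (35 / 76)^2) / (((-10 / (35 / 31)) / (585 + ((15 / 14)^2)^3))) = -17826259954309965 / 6548441761792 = -2722.21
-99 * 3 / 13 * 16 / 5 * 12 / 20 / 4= -3564 / 325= -10.97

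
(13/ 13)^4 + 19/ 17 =36/ 17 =2.12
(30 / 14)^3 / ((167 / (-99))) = -334125 / 57281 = -5.83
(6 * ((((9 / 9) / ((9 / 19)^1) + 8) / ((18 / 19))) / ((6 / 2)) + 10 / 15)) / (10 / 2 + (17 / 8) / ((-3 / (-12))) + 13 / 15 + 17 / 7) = 143710 / 95229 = 1.51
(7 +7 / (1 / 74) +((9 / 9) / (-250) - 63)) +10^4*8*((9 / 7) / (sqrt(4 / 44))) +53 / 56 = 341601.49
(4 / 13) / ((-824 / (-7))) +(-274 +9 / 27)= -2198617 / 8034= -273.66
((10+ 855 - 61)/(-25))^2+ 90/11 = 7166826/6875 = 1042.45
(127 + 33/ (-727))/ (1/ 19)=1753624/ 727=2412.14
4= 4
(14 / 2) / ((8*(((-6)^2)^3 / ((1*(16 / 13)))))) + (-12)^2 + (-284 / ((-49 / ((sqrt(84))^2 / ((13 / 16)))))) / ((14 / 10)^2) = 449.72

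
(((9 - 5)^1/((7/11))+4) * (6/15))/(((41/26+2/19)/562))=13326144/9695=1374.54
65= 65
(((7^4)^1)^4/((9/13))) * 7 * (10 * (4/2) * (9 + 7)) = 967742938186781120/9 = 107526993131864568.89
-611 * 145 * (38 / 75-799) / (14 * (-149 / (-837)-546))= -296057433087 / 31979710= -9257.66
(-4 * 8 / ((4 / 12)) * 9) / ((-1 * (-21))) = -41.14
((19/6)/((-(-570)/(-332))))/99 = -83/4455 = -0.02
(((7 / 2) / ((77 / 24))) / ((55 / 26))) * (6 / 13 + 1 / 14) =1164 / 4235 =0.27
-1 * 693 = -693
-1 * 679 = -679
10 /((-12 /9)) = -15 /2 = -7.50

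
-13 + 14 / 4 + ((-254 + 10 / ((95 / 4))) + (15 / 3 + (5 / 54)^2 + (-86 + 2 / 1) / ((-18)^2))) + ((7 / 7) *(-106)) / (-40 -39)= -1124814281 / 4376916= -256.99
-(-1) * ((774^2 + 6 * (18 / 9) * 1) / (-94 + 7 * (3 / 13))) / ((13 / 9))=-5391792 / 1201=-4489.42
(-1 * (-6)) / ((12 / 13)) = 13 / 2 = 6.50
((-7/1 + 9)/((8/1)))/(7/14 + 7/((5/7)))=5/206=0.02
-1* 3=-3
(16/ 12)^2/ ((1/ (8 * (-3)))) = -128/ 3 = -42.67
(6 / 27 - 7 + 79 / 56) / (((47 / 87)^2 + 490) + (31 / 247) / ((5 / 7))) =-2809507675 / 256746052528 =-0.01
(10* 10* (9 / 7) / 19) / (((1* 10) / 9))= 810 / 133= 6.09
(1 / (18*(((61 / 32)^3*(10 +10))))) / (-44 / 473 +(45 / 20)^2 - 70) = -2818048 / 456991061445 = -0.00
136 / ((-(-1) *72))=17 / 9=1.89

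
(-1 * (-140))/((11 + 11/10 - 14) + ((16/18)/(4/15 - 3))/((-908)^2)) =-4436646900/60211649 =-73.68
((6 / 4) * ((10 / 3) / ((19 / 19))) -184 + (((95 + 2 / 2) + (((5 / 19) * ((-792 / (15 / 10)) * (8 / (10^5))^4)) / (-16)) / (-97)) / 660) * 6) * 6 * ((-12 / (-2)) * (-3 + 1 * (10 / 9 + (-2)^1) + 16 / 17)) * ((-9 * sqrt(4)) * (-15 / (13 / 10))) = 195193839814453125000036531 / 49719604492187500000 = 3925892.85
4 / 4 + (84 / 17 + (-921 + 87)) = -14077 / 17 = -828.06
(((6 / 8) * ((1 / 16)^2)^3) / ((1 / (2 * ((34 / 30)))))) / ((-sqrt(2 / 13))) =-17 * sqrt(26) / 335544320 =-0.00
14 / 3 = 4.67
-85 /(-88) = 85 /88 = 0.97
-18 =-18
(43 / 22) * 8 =172 / 11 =15.64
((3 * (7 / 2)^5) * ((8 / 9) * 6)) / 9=16807 / 18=933.72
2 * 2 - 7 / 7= 3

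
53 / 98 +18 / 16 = 653 / 392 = 1.67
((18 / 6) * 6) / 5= 18 / 5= 3.60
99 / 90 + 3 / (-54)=47 / 45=1.04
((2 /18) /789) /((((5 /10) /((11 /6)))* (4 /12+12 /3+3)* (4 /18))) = 1 /3156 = 0.00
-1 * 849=-849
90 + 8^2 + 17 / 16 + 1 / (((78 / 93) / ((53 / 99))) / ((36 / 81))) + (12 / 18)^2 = 28872367 / 185328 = 155.79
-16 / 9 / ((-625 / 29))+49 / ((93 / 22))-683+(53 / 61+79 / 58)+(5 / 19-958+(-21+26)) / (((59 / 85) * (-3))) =-146316716700743 / 691588338750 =-211.57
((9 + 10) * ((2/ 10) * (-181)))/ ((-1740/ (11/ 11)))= 3439/ 8700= 0.40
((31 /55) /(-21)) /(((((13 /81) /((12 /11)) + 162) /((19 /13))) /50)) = -1908360 /157764607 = -0.01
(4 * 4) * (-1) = -16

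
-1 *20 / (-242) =10 / 121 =0.08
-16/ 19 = -0.84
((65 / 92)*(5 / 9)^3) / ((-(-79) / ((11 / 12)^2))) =983125 / 762965568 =0.00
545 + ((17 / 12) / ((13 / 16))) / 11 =233873 / 429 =545.16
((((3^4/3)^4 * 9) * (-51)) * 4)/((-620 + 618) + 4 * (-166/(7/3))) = 200884698/59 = 3404825.39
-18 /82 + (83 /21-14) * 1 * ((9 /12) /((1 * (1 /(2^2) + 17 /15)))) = -5.67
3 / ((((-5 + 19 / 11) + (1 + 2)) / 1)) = -11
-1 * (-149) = 149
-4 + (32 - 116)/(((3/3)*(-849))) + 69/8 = 10695/2264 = 4.72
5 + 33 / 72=131 / 24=5.46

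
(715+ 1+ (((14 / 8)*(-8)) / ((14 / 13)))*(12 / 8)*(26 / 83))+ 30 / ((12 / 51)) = 837.39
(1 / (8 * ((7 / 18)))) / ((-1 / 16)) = -36 / 7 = -5.14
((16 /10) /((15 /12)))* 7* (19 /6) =2128 /75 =28.37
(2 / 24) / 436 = 1 / 5232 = 0.00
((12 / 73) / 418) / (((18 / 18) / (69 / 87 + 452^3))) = 16068101130 / 442453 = 36315.95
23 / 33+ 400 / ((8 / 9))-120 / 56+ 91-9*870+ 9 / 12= -6735679 / 924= -7289.70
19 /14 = 1.36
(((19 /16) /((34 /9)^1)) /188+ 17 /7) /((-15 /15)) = -2.43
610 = 610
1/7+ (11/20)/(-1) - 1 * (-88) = 12263/140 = 87.59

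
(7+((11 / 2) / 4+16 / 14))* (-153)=-81549 / 56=-1456.23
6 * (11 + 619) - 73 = 3707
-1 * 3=-3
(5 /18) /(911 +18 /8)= 10 /32877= 0.00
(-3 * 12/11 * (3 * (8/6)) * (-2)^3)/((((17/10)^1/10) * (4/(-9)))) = -1386.10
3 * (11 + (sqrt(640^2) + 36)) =2061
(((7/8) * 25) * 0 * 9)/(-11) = 0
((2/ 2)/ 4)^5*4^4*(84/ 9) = 7/ 3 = 2.33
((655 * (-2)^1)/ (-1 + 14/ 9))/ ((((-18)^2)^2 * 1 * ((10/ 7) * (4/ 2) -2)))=-917/ 34992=-0.03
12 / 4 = 3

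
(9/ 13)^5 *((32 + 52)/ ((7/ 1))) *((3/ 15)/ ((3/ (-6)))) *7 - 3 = -15489627/ 1856465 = -8.34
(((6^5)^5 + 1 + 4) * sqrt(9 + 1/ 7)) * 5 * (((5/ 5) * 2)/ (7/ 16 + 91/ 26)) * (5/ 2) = 90976921695775044419200 * sqrt(7)/ 441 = 545810226424529297114.58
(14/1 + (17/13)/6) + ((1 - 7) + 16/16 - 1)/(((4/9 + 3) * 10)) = 169789/12090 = 14.04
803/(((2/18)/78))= 563706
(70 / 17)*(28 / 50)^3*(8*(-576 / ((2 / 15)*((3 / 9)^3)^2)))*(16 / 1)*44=-136274958876672 / 10625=-12825878482.51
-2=-2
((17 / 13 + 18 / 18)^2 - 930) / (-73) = 156270 / 12337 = 12.67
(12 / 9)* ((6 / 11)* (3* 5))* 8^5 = 3932160 / 11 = 357469.09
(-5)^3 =-125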